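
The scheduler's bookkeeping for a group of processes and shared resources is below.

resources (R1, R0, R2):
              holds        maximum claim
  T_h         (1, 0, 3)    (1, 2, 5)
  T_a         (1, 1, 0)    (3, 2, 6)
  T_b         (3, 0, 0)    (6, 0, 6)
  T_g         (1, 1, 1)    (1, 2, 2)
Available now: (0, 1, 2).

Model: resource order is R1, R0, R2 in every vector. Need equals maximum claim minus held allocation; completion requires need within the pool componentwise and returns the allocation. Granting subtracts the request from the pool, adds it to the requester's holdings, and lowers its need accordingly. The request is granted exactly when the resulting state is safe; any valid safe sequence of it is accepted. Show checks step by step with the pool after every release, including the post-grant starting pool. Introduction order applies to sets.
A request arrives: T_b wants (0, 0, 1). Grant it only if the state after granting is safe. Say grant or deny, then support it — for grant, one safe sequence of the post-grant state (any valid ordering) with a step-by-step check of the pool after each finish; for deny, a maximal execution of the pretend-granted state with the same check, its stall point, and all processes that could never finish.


DENY: after the grant no complete ordering would exist.
Key observation: after T_g, T_h the pool peaks at (2, 2, 5), and each blocked process is short somewhere: T_a on R2; T_b on R1.
Pretend the grant happened; the run T_g, T_h goes as far as possible. Walking it through:
  pool = (0, 1, 1)
  run T_g (needs (0, 1, 1), free (0, 1, 1)); after release of (1, 1, 1) the pool is (1, 2, 2)
  run T_h (needs (0, 2, 2), free (1, 2, 2)); after release of (1, 0, 3) the pool is (2, 2, 5)
  T_a still needs (2, 1, 6) but only (2, 2, 5) is free — short on R2
  T_b still needs (3, 0, 5) but only (2, 2, 5) is free — short on R1
Processes that could never finish after the grant: T_a and T_b.


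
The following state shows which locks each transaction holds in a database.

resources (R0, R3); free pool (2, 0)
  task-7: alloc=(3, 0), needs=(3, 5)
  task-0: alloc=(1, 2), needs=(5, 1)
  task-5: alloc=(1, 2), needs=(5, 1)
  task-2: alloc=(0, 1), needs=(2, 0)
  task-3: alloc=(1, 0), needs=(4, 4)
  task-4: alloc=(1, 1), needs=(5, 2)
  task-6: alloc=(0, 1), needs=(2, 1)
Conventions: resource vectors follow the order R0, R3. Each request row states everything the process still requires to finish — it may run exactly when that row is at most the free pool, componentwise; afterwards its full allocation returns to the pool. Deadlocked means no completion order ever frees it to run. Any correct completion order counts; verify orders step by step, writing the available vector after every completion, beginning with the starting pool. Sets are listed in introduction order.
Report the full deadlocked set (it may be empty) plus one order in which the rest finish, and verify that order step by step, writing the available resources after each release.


The deadlocked set is task-7, task-0, task-5, task-3 and task-4.
Key observation: even finishing task-2, task-6 leaves just (2, 2) free — too little R0 for any of the remaining processes.
One completion order for the rest: task-2, task-6. Step-by-step check:
  pool = (2, 0)
  task-2 needs (2, 0) <= (2, 0) -> finishes; pool += (0, 1) = (2, 1)
  task-6 needs (2, 1) <= (2, 1) -> finishes; pool += (0, 1) = (2, 2)
The blocked processes can never fit:
  blocked: task-7 wants (3, 5), pool (2, 2) — not enough R0 and R3
  blocked: task-0 wants (5, 1), pool (2, 2) — not enough R0
  blocked: task-5 wants (5, 1), pool (2, 2) — not enough R0
  blocked: task-3 wants (4, 4), pool (2, 2) — not enough R0 and R3
  blocked: task-4 wants (5, 2), pool (2, 2) — not enough R0


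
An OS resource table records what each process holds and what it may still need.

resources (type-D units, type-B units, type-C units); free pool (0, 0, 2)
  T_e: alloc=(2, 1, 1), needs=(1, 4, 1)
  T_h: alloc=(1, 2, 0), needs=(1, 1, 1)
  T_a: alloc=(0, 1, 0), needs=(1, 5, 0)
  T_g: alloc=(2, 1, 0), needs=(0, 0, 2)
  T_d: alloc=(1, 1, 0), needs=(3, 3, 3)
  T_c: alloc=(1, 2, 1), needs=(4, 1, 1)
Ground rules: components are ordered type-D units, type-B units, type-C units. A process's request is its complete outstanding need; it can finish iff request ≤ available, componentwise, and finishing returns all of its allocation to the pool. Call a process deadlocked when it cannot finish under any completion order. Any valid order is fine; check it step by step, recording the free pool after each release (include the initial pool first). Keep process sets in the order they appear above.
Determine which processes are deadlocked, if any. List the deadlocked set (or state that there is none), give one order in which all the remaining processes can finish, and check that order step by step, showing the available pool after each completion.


Deadlocked: T_e, T_a, T_d and T_c.
Key observation: after T_g, T_h the pool peaks at (3, 3, 2), and each blocked process is short somewhere: T_e on type-B units; T_a on type-B units; T_d on type-C units; T_c on type-D units.
A valid finishing order for the others: T_g, T_h. Check, step by step:
  pool = (0, 0, 2)
  T_g needs (0, 0, 2) <= (0, 0, 2) -> finishes; pool += (2, 1, 0) = (2, 1, 2)
  T_h needs (1, 1, 1) <= (2, 1, 2) -> finishes; pool += (1, 2, 0) = (3, 3, 2)
The blocked processes can never fit:
  T_e cannot run: need (1, 4, 1) vs free (3, 3, 2) (insufficient type-B units)
  T_a cannot run: need (1, 5, 0) vs free (3, 3, 2) (insufficient type-B units)
  T_d cannot run: need (3, 3, 3) vs free (3, 3, 2) (insufficient type-C units)
  T_c cannot run: need (4, 1, 1) vs free (3, 3, 2) (insufficient type-D units)


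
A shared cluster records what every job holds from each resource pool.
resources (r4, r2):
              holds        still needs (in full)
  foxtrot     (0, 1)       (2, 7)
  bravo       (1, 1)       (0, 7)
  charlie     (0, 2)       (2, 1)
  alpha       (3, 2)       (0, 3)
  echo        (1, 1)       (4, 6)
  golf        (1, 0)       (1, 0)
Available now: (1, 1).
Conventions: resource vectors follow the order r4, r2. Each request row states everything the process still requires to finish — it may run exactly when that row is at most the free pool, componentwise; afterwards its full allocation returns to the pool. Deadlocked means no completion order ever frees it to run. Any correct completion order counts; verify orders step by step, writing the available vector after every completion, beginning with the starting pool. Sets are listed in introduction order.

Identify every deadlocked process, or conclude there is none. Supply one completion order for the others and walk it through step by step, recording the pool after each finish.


The deadlocked set is foxtrot, bravo and echo.
Key observation: r2 is the bottleneck — with golf, charlie, alpha done the pool holds (5, 5), short of every remaining need.
One completion order for the rest: golf, charlie, alpha. Step-by-step check:
  pool = (1, 1)
  run golf (needs (1, 0), free (1, 1)); after release of (1, 0) the pool is (2, 1)
  run charlie (needs (2, 1), free (2, 1)); after release of (0, 2) the pool is (2, 3)
  run alpha (needs (0, 3), free (2, 3)); after release of (3, 2) the pool is (5, 5)
The blocked processes can never fit:
  foxtrot cannot run: need (2, 7) vs free (5, 5) (insufficient r2)
  bravo cannot run: need (0, 7) vs free (5, 5) (insufficient r2)
  echo cannot run: need (4, 6) vs free (5, 5) (insufficient r2)


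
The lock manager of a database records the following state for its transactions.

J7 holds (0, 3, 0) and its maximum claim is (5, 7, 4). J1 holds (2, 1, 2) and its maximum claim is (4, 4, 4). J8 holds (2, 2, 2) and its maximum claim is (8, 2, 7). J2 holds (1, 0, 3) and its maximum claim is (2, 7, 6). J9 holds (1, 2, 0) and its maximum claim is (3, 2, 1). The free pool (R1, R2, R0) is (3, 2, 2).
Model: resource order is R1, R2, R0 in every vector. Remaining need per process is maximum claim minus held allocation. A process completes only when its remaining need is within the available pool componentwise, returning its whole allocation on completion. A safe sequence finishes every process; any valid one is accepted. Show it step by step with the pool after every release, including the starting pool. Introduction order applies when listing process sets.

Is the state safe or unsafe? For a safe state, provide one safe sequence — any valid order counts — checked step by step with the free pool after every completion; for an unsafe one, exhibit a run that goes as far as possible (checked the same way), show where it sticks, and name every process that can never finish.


SAFE. One safe sequence: J9, J1, J7, J2, J8.
Key observation: reading the order forward, J1 is the first process whose need (2, 3, 2) meets the free pool (4, 4, 2) exactly on a resource it requests.
Step-by-step check:
  pool = (3, 2, 2)
  run J9 (needs (2, 0, 1), free (3, 2, 2)); after release of (1, 2, 0) the pool is (4, 4, 2)
  run J1 (needs (2, 3, 2), free (4, 4, 2)); after release of (2, 1, 2) the pool is (6, 5, 4)
  run J7 (needs (5, 4, 4), free (6, 5, 4)); after release of (0, 3, 0) the pool is (6, 8, 4)
  run J2 (needs (1, 7, 3), free (6, 8, 4)); after release of (1, 0, 3) the pool is (7, 8, 7)
  run J8 (needs (6, 0, 5), free (7, 8, 7)); after release of (2, 2, 2) the pool is (9, 10, 9)


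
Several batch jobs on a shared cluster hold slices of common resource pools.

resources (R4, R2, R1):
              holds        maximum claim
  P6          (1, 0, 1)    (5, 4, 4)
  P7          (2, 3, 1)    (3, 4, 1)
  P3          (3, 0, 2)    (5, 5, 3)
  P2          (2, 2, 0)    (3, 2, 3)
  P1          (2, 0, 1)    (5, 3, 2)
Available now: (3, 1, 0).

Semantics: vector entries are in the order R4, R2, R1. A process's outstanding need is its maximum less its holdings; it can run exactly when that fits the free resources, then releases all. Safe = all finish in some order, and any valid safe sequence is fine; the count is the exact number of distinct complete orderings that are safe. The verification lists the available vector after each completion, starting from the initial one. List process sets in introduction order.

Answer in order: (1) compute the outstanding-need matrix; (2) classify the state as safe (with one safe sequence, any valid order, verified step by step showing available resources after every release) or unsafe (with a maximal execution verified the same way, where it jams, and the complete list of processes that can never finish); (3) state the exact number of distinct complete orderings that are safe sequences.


(1) Need matrix, components ordered R4, R2, R1:
  P6: (4, 4, 3)
  P7: (1, 1, 0)
  P3: (2, 5, 1)
  P2: (1, 0, 3)
  P1: (3, 3, 1)
(2) UNSAFE — no complete ordering exists.
Key observation: after P7, P1 the pool peaks at (7, 4, 2), and each blocked process is short somewhere: P6 on R1; P3 on R2; P2 on R1.
A maximal execution: P7, P1 — then nothing else fits. Check, step by step:
  pool = (3, 1, 0)
  P7: need (1, 1, 0) fits (3, 1, 0); releases (2, 3, 1), pool now (5, 4, 1)
  P1: need (3, 3, 1) fits (5, 4, 1); releases (2, 0, 1), pool now (7, 4, 2)
  blocked: P6 wants (4, 4, 3), pool (7, 4, 2) — not enough R1
  blocked: P3 wants (2, 5, 1), pool (7, 4, 2) — not enough R2
  blocked: P2 wants (1, 0, 3), pool (7, 4, 2) — not enough R1
Processes that can never finish: P6, P3 and P2.
(3) Exactly 0 of the possible complete orderings are safe sequences.


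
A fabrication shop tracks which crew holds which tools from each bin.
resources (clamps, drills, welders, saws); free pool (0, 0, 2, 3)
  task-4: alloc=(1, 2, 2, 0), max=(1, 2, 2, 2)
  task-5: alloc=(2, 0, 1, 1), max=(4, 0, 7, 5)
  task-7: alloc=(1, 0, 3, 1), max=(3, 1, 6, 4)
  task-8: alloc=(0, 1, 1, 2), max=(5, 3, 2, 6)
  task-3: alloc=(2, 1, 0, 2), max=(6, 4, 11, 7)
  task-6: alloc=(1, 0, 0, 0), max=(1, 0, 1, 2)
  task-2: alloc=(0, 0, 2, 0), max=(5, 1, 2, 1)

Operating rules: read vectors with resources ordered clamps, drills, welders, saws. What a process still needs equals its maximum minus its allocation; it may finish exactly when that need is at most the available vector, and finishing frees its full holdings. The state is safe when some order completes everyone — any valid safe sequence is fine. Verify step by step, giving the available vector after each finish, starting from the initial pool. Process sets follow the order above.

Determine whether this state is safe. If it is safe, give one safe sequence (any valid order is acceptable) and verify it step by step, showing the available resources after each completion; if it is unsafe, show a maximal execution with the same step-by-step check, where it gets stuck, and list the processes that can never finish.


SAFE, for example via the order task-6, task-4, task-7, task-5, task-2, task-8, task-3.
Key observation: task-7 marks the first exact bind of the order: its need (2, 1, 3, 3) fits the free (2, 2, 4, 3) with zero slack on a requested resource.
Check, step by step:
  pool = (0, 0, 2, 3)
  run task-6 (needs (0, 0, 1, 2), free (0, 0, 2, 3)); after release of (1, 0, 0, 0) the pool is (1, 0, 2, 3)
  run task-4 (needs (0, 0, 0, 2), free (1, 0, 2, 3)); after release of (1, 2, 2, 0) the pool is (2, 2, 4, 3)
  run task-7 (needs (2, 1, 3, 3), free (2, 2, 4, 3)); after release of (1, 0, 3, 1) the pool is (3, 2, 7, 4)
  run task-5 (needs (2, 0, 6, 4), free (3, 2, 7, 4)); after release of (2, 0, 1, 1) the pool is (5, 2, 8, 5)
  run task-2 (needs (5, 1, 0, 1), free (5, 2, 8, 5)); after release of (0, 0, 2, 0) the pool is (5, 2, 10, 5)
  run task-8 (needs (5, 2, 1, 4), free (5, 2, 10, 5)); after release of (0, 1, 1, 2) the pool is (5, 3, 11, 7)
  run task-3 (needs (4, 3, 11, 5), free (5, 3, 11, 7)); after release of (2, 1, 0, 2) the pool is (7, 4, 11, 9)


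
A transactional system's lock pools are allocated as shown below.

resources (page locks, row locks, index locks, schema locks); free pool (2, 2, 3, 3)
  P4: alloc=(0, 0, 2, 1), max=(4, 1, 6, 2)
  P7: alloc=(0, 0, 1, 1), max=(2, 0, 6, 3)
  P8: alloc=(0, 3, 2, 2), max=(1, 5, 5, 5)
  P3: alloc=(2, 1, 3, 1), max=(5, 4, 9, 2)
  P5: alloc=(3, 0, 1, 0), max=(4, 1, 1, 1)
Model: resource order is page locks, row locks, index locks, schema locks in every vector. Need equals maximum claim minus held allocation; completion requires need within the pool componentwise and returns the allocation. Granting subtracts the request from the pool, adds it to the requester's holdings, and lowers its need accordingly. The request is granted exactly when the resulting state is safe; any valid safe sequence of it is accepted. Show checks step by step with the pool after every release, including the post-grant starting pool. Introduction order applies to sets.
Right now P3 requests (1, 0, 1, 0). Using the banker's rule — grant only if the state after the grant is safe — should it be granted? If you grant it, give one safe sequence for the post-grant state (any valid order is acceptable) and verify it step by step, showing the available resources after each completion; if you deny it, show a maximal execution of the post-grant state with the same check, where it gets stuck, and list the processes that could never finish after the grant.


GRANT: granting preserves safety; a valid post-grant sequence is P5, P8, P3, P4, P7.
Key observation: granting shrinks the pool to (1, 2, 2, 3), yet P5 still fits and the chain goes through.
Verifying the post-grant state step by step:
  pool = (1, 2, 2, 3)
  run P5 (needs (1, 1, 0, 1), free (1, 2, 2, 3)); after release of (3, 0, 1, 0) the pool is (4, 2, 3, 3)
  run P8 (needs (1, 2, 3, 3), free (4, 2, 3, 3)); after release of (0, 3, 2, 2) the pool is (4, 5, 5, 5)
  run P3 (needs (2, 3, 5, 1), free (4, 5, 5, 5)); after release of (3, 1, 4, 1) the pool is (7, 6, 9, 6)
  run P4 (needs (4, 1, 4, 1), free (7, 6, 9, 6)); after release of (0, 0, 2, 1) the pool is (7, 6, 11, 7)
  run P7 (needs (2, 0, 5, 2), free (7, 6, 11, 7)); after release of (0, 0, 1, 1) the pool is (7, 6, 12, 8)


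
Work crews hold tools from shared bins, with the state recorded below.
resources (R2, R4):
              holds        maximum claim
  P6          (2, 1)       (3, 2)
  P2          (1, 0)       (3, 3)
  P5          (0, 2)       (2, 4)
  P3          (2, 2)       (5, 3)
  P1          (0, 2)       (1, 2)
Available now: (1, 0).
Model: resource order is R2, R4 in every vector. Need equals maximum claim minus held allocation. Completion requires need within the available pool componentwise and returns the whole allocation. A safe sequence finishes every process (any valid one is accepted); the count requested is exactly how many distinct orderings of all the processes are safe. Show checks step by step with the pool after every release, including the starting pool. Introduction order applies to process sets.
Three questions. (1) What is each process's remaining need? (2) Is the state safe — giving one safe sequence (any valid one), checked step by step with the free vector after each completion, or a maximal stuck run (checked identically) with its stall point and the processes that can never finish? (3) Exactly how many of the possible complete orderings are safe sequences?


(1) Remaining need (order R2, R4):
  P6: (1, 1)
  P2: (2, 3)
  P5: (2, 2)
  P3: (3, 1)
  P1: (1, 0)
(2) SAFE. One safe sequence: P1, P6, P3, P5, P2.
Key observation: P1 is the earliest step where a requested resource binds exactly: need (1, 0), pool (1, 0) at its turn.
Walking it through:
  pool = (1, 0)
  run P1 (needs (1, 0), free (1, 0)); after release of (0, 2) the pool is (1, 2)
  run P6 (needs (1, 1), free (1, 2)); after release of (2, 1) the pool is (3, 3)
  run P3 (needs (3, 1), free (3, 3)); after release of (2, 2) the pool is (5, 5)
  run P5 (needs (2, 2), free (5, 5)); after release of (0, 2) the pool is (5, 7)
  run P2 (needs (2, 3), free (5, 7)); after release of (1, 0) the pool is (6, 7)
(3) Exactly 6 of the possible complete orderings are safe sequences.


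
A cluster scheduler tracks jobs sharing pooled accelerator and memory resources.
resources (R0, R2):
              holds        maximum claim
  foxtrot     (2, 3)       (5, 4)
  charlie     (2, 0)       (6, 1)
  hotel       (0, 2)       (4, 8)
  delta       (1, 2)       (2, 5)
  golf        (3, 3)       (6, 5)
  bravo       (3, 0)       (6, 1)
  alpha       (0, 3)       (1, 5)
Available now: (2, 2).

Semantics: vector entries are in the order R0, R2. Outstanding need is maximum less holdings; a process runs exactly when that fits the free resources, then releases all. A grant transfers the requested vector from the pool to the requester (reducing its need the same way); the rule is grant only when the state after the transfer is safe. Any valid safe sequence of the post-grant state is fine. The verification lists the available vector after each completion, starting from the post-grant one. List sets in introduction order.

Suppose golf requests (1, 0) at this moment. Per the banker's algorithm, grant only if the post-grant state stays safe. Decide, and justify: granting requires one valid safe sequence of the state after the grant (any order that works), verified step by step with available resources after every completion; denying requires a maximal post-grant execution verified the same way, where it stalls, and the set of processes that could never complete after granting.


GRANT — the state after the grant stays safe, e.g. via alpha, delta, golf, bravo, charlie, foxtrot, hotel.
Key observation: even at the reduced pool (1, 2), alpha fits immediately, so safety survives the grant.
Check on the post-grant state, step by step:
  pool = (1, 2)
  alpha: need (1, 2) fits (1, 2); releases (0, 3), pool now (1, 5)
  delta: need (1, 3) fits (1, 5); releases (1, 2), pool now (2, 7)
  golf: need (2, 2) fits (2, 7); releases (4, 3), pool now (6, 10)
  bravo: need (3, 1) fits (6, 10); releases (3, 0), pool now (9, 10)
  charlie: need (4, 1) fits (9, 10); releases (2, 0), pool now (11, 10)
  foxtrot: need (3, 1) fits (11, 10); releases (2, 3), pool now (13, 13)
  hotel: need (4, 6) fits (13, 13); releases (0, 2), pool now (13, 15)


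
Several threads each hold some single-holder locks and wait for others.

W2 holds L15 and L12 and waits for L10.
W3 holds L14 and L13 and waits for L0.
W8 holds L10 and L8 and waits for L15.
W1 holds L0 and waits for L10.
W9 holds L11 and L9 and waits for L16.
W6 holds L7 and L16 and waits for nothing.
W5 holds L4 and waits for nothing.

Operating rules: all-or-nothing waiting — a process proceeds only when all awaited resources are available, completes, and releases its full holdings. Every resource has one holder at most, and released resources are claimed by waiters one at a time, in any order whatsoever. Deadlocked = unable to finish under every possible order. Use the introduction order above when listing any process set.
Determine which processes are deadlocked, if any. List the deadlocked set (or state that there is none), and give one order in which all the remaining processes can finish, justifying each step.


Deadlocked: W2, W3, W8 and W1.
Key observation: the knot is the closed ring of waits W2 -> W8 -> W2; W3 and W1 wait into the deadlock from upstream.
One completion order for the rest: W6, W5, W9.
Step-by-step check:
  W6: no waits; runs immediately, freeing L7 and L16
  W5: no waits; runs immediately, freeing L4
  W9 waits on L16 — all released -> runs and releases L11 and L9


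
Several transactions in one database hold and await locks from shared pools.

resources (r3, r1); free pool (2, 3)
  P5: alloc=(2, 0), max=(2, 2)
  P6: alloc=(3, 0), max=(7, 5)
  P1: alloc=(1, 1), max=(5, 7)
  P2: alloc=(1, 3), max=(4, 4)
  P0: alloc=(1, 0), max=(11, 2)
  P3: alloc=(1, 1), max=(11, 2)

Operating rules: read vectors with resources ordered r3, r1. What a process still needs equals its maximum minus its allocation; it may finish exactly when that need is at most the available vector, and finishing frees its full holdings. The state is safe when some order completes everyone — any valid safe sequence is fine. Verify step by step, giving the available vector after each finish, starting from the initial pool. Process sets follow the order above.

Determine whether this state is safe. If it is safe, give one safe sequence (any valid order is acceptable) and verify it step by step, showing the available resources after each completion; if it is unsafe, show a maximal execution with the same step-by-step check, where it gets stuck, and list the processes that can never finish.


The state is UNSAFE.
Key observation: no order helps: past P5, P2, P6, P1, the free pool tops out at (9, 7), below what each blocked process needs in r3.
A maximal execution: P5, P2, P6, P1 — then nothing else fits. Step-by-step check:
  pool = (2, 3)
  P5 needs (0, 2) <= (2, 3) -> finishes; pool += (2, 0) = (4, 3)
  P2 needs (3, 1) <= (4, 3) -> finishes; pool += (1, 3) = (5, 6)
  P6 needs (4, 5) <= (5, 6) -> finishes; pool += (3, 0) = (8, 6)
  P1 needs (4, 6) <= (8, 6) -> finishes; pool += (1, 1) = (9, 7)
  blocked: P0 wants (10, 2), pool (9, 7) — not enough r3
  blocked: P3 wants (10, 1), pool (9, 7) — not enough r3
Permanently blocked: P0 and P3.


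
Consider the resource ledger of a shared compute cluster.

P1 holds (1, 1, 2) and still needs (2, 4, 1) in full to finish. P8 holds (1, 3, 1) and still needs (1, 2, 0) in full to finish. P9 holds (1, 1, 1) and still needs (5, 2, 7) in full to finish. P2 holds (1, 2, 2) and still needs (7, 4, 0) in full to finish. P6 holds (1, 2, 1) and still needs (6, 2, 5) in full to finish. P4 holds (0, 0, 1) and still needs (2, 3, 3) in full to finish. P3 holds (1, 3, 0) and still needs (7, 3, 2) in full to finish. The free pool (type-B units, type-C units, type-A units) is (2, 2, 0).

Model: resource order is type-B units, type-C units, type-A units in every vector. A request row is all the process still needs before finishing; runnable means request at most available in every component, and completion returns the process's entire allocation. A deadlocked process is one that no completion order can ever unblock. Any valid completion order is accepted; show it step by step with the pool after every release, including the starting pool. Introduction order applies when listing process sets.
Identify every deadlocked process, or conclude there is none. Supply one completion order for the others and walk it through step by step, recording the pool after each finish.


Deadlocked: P9, P2, P6 and P3.
Key observation: even finishing P8, P1, P4 leaves just (4, 6, 4) free — too little type-B units for any of the remaining processes.
The rest can finish in the order P8, P1, P4. Step-by-step check:
  pool = (2, 2, 0)
  P8: need (1, 2, 0) fits (2, 2, 0); releases (1, 3, 1), pool now (3, 5, 1)
  P1: need (2, 4, 1) fits (3, 5, 1); releases (1, 1, 2), pool now (4, 6, 3)
  P4: need (2, 3, 3) fits (4, 6, 3); releases (0, 0, 1), pool now (4, 6, 4)
None of the blocked processes ever fits:
  P9 cannot run: need (5, 2, 7) vs free (4, 6, 4) (insufficient type-B units and type-A units)
  P2 cannot run: need (7, 4, 0) vs free (4, 6, 4) (insufficient type-B units)
  P6 cannot run: need (6, 2, 5) vs free (4, 6, 4) (insufficient type-B units and type-A units)
  P3 cannot run: need (7, 3, 2) vs free (4, 6, 4) (insufficient type-B units)


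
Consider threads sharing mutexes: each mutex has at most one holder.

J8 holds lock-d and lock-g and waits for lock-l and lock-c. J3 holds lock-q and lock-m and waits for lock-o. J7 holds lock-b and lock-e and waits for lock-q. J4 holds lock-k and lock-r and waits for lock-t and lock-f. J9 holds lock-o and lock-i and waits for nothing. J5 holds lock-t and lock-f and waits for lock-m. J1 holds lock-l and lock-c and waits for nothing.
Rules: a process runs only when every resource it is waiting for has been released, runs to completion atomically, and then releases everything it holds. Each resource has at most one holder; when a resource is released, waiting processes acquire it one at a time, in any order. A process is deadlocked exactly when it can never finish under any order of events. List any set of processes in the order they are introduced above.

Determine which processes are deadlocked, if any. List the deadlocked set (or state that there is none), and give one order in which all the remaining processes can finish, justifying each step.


The deadlocked set is empty.
Key observation: the wait relation is loop-free; peeling off processes with no waits unwinds the whole state.
One completion order for the rest: J9, J3, J1, J5, J4, J8, J7.
Walking it through:
  J9 waits on nothing -> runs at once and releases lock-o and lock-i
  J3 waits on lock-o — all released -> runs and releases lock-q and lock-m
  J1 waits on nothing -> runs at once and releases lock-l and lock-c
  J5 waits on lock-m — all released -> runs and releases lock-t and lock-f
  J4 waits on lock-t and lock-f — all released -> runs and releases lock-k and lock-r
  J8 waits on lock-l and lock-c — all released -> runs and releases lock-d and lock-g
  J7 waits on lock-q — all released -> runs and releases lock-b and lock-e


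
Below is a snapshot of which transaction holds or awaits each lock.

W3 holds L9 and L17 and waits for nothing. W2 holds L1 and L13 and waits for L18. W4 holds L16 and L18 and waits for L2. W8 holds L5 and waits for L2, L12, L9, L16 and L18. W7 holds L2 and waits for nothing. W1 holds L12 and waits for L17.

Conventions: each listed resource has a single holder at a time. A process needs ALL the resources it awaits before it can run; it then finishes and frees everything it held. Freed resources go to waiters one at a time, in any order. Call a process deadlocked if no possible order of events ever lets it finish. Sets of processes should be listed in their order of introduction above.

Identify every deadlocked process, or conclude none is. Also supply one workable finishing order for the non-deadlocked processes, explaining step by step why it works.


Nothing here is deadlocked.
Key observation: there is no circular wait here — follow any chain and it reaches a process that is free to run now.
The rest can finish in the order W7, W4, W3, W1, W8, W2.
Check, step by step:
  W7: no waits; runs immediately, freeing L2
  W4: everything it awaited (L2) is free; runs, freeing L16 and L18
  W3: no waits; runs immediately, freeing L9 and L17
  W1: everything it awaited (L17) is free; runs, freeing L12
  W8: everything it awaited (L2, L12, L9, L16 and L18) is free; runs, freeing L5
  W2: everything it awaited (L18) is free; runs, freeing L1 and L13


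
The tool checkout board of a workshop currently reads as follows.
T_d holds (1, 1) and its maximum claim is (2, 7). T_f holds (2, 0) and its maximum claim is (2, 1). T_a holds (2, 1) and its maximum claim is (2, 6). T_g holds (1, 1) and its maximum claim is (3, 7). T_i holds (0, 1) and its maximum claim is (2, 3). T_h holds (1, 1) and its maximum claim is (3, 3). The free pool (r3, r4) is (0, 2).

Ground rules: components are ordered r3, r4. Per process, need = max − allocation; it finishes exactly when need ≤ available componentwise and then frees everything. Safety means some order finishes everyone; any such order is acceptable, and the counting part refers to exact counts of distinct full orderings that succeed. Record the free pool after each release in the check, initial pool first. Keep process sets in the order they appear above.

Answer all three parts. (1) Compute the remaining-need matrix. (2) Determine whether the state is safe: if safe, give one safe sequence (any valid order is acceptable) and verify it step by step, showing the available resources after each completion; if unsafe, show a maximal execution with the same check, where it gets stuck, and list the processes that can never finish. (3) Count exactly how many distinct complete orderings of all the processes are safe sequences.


(1) Outstanding need per process (order r3, r4):
  T_d: (1, 6)
  T_f: (0, 1)
  T_a: (0, 5)
  T_g: (2, 6)
  T_i: (2, 2)
  T_h: (2, 2)
(2) UNSAFE — no complete ordering exists.
Key observation: T_f, T_i, T_h can finish, but then (3, 4) is all there is, and the blocked group's r4 demands exceed it.
The run T_f, T_i, T_h cannot be extended any further. Verifying each step:
  pool = (0, 2)
  run T_f (needs (0, 1), free (0, 2)); after release of (2, 0) the pool is (2, 2)
  run T_i (needs (2, 2), free (2, 2)); after release of (0, 1) the pool is (2, 3)
  run T_h (needs (2, 2), free (2, 3)); after release of (1, 1) the pool is (3, 4)
  blocked: T_d wants (1, 6), pool (3, 4) — not enough r4
  blocked: T_a wants (0, 5), pool (3, 4) — not enough r4
  blocked: T_g wants (2, 6), pool (3, 4) — not enough r4
Permanently blocked: T_d, T_a and T_g.
(3) Exactly 0 of the possible complete orderings are safe sequences.


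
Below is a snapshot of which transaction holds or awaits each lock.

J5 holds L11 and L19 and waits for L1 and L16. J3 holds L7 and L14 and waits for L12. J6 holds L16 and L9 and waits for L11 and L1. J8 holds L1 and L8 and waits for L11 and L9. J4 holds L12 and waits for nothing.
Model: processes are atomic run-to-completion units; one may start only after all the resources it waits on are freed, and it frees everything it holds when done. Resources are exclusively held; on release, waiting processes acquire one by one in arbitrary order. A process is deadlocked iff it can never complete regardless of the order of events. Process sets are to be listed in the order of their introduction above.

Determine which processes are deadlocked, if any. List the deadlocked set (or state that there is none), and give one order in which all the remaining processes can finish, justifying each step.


Deadlocked: J5, J6 and J8.
Key observation: J5 -> J6 -> J5 is a circular wait — nothing in it can go first; J8 is caught in further circular waits.
One completion order for the rest: J4, J3.
Check, step by step:
  J4 waits on nothing -> runs at once and releases L12
  J3 waits on L12 — all released -> runs and releases L7 and L14


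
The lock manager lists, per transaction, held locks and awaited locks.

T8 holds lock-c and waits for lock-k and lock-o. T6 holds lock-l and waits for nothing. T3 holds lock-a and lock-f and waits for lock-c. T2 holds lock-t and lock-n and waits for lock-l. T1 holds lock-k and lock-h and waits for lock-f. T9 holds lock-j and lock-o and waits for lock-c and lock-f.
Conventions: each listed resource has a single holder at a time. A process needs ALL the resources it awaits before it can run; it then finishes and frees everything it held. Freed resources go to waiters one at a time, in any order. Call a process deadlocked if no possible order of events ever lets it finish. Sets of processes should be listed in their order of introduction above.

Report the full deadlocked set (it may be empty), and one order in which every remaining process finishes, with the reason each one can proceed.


Deadlocked: T8, T3, T1 and T9.
Key observation: the knot is the closed ring of waits T8 -> T1 -> T3 -> T8; T9 is caught in further circular waits.
A valid finishing order for the others: T6, T2.
Step-by-step check:
  T6 waits on nothing -> runs at once and releases lock-l
  T2: everything it awaited (lock-l) is free; runs, freeing lock-t and lock-n


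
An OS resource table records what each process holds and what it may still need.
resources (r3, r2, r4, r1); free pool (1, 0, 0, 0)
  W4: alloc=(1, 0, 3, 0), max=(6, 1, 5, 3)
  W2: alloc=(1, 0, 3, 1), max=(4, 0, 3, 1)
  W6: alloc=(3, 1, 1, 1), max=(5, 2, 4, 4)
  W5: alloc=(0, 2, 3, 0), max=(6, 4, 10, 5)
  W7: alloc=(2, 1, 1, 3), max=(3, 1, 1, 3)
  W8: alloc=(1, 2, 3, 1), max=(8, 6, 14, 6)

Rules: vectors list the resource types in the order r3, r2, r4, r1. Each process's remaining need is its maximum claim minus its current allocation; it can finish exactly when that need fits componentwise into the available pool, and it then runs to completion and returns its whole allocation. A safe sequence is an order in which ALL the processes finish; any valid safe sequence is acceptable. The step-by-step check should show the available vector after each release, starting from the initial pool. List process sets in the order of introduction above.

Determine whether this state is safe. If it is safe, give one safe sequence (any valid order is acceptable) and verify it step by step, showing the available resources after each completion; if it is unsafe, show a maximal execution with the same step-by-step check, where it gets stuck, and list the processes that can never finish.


SAFE. One safe sequence: W7, W2, W6, W4, W5, W8.
Key observation: the order's first zero-slack moment is W7 ((1, 0, 0, 0) needed, (1, 0, 0, 0) free — a requested resource with nothing to spare).
Check, step by step:
  pool = (1, 0, 0, 0)
  W7: need (1, 0, 0, 0) fits (1, 0, 0, 0); releases (2, 1, 1, 3), pool now (3, 1, 1, 3)
  W2: need (3, 0, 0, 0) fits (3, 1, 1, 3); releases (1, 0, 3, 1), pool now (4, 1, 4, 4)
  W6: need (2, 1, 3, 3) fits (4, 1, 4, 4); releases (3, 1, 1, 1), pool now (7, 2, 5, 5)
  W4: need (5, 1, 2, 3) fits (7, 2, 5, 5); releases (1, 0, 3, 0), pool now (8, 2, 8, 5)
  W5: need (6, 2, 7, 5) fits (8, 2, 8, 5); releases (0, 2, 3, 0), pool now (8, 4, 11, 5)
  W8: need (7, 4, 11, 5) fits (8, 4, 11, 5); releases (1, 2, 3, 1), pool now (9, 6, 14, 6)


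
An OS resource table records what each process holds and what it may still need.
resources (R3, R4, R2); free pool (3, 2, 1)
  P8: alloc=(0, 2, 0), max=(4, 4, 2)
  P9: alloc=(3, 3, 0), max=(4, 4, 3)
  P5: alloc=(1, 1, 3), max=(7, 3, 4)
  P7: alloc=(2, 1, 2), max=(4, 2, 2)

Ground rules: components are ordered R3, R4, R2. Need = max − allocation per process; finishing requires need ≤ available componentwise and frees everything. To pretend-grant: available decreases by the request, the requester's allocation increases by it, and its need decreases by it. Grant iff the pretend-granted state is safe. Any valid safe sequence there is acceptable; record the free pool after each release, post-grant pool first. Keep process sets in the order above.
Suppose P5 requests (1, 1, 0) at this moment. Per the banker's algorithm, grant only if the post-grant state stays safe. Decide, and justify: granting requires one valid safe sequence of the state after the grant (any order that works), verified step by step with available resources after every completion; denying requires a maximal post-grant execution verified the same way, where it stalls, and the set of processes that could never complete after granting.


GRANT. The post-grant state is safe; one safe sequence: P7, P9, P8, P5.
Key observation: granting shrinks the pool to (2, 1, 1), yet P7 still fits and the chain goes through.
Check on the post-grant state, step by step:
  pool = (2, 1, 1)
  P7 needs (2, 1, 0) <= (2, 1, 1) -> finishes; pool += (2, 1, 2) = (4, 2, 3)
  P9 needs (1, 1, 3) <= (4, 2, 3) -> finishes; pool += (3, 3, 0) = (7, 5, 3)
  P8 needs (4, 2, 2) <= (7, 5, 3) -> finishes; pool += (0, 2, 0) = (7, 7, 3)
  P5 needs (5, 1, 1) <= (7, 7, 3) -> finishes; pool += (2, 2, 3) = (9, 9, 6)


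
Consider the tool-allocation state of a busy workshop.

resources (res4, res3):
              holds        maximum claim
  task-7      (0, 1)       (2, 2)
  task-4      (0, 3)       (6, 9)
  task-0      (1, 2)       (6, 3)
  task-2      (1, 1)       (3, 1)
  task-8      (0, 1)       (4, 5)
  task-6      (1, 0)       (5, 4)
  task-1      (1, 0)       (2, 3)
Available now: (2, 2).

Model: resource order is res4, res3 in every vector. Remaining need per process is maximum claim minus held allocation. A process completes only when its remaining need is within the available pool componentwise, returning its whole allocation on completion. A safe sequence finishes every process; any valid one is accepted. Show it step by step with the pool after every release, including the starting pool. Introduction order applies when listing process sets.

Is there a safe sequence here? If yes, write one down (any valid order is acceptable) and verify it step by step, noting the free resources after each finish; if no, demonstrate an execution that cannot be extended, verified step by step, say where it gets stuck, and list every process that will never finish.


The state is SAFE; one workable sequence: task-7, task-1, task-2, task-6, task-8, task-0, task-4.
Key observation: task-7 is the earliest step where a requested resource binds exactly: need (2, 1), pool (2, 2) at its turn.
Check, step by step:
  pool = (2, 2)
  task-7 needs (2, 1) <= (2, 2) -> finishes; pool += (0, 1) = (2, 3)
  task-1 needs (1, 3) <= (2, 3) -> finishes; pool += (1, 0) = (3, 3)
  task-2 needs (2, 0) <= (3, 3) -> finishes; pool += (1, 1) = (4, 4)
  task-6 needs (4, 4) <= (4, 4) -> finishes; pool += (1, 0) = (5, 4)
  task-8 needs (4, 4) <= (5, 4) -> finishes; pool += (0, 1) = (5, 5)
  task-0 needs (5, 1) <= (5, 5) -> finishes; pool += (1, 2) = (6, 7)
  task-4 needs (6, 6) <= (6, 7) -> finishes; pool += (0, 3) = (6, 10)


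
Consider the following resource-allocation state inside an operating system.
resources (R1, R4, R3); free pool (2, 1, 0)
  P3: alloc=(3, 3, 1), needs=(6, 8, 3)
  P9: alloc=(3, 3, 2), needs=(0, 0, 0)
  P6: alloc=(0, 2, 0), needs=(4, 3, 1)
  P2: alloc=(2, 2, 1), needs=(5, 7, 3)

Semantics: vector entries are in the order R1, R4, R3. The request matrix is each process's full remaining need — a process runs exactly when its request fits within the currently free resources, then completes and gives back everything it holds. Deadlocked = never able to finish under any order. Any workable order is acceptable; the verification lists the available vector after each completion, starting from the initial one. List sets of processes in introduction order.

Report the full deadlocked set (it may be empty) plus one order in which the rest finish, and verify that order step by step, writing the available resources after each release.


Deadlocked: P3 and P2.
Key observation: once P9, P6 finish, the pool peaks at (5, 6, 2) — and every remaining process still needs more R4 than that.
One completion order for the rest: P9, P6. Verifying each step:
  pool = (2, 1, 0)
  run P9 (needs (0, 0, 0), free (2, 1, 0)); after release of (3, 3, 2) the pool is (5, 4, 2)
  run P6 (needs (4, 3, 1), free (5, 4, 2)); after release of (0, 2, 0) the pool is (5, 6, 2)
None of the blocked processes ever fits:
  P3 still needs (6, 8, 3) but only (5, 6, 2) is free — short on R1, R4 and R3
  P2 still needs (5, 7, 3) but only (5, 6, 2) is free — short on R4 and R3
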